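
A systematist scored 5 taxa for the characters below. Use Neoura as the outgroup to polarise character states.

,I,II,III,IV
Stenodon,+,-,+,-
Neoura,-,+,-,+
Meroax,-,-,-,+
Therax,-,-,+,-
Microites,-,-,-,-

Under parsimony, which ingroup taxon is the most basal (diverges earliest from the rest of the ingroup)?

Character polarity is set by the outgroup: the derived state is whichever differs from the outgroup's state, so for II, IV the derived state is '-', and for the remaining characters it is '+'.
I (derived state '+') is unique to Stenodon (autapomorphy; uninformative for grouping).
All ingroup taxa share the derived state '-' for II; it defines the ingroup but does not resolve relationships within it.
III (derived state '+') is shared by Stenodon and Therax — a synapomorphy uniting that clade.
Only Microites, Stenodon, and Therax show the derived state '-' for IV, supporting them as a clade.
Most parsimonious ingroup topology: (Meroax,(Microites,(Stenodon,Therax))).
Meroax is sister to the clade containing all other ingroup taxa, so it is the earliest-diverging (most basal) ingroup lineage.

Meroax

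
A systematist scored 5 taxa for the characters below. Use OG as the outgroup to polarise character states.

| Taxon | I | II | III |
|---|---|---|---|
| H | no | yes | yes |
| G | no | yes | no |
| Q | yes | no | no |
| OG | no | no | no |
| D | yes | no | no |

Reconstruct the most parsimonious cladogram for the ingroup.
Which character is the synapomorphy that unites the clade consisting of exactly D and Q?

I

The outgroup has state 'no' for every character, so 'yes' is the derived state throughout.
Only D and Q show the derived state 'yes' for I, supporting them as a clade.
Only G and H show the derived state 'yes' for II, supporting them as a clade.
III: derived state 'yes' in H only — an autapomorphy, so it tells us nothing about relationships among taxa.
Most parsimonious ingroup topology: ((D,Q),(G,H)).
The clade {D, Q} is supported by I: its derived state 'yes' occurs in exactly those taxa and in no other taxon (including the outgroup).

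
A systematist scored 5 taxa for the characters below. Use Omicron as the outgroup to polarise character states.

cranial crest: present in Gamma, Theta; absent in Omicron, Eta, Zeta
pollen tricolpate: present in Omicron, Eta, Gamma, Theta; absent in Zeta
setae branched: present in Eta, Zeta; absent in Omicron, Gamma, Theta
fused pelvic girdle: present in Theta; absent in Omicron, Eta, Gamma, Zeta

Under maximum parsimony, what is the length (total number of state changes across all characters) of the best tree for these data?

Character polarity is set by the outgroup: the derived state is whichever differs from the outgroup's state, so for pollen tricolpate the derived state is 'absent', and for the remaining characters it is 'present'.
Only Gamma and Theta show the derived state 'present' for cranial crest, supporting them as a clade.
pollen tricolpate (derived state 'absent') is unique to Zeta (autapomorphy; uninformative for grouping).
Only Eta and Zeta show the derived state 'present' for setae branched, supporting them as a clade.
fused pelvic girdle (derived state 'present') is unique to Theta (autapomorphy; uninformative for grouping).
Most parsimonious ingroup topology: ((Eta,Zeta),(Gamma,Theta)).
Changes per character on this tree: cranial crest: 1; pollen tricolpate: 1; setae branched: 1; fused pelvic girdle: 1.
Total = 4.

4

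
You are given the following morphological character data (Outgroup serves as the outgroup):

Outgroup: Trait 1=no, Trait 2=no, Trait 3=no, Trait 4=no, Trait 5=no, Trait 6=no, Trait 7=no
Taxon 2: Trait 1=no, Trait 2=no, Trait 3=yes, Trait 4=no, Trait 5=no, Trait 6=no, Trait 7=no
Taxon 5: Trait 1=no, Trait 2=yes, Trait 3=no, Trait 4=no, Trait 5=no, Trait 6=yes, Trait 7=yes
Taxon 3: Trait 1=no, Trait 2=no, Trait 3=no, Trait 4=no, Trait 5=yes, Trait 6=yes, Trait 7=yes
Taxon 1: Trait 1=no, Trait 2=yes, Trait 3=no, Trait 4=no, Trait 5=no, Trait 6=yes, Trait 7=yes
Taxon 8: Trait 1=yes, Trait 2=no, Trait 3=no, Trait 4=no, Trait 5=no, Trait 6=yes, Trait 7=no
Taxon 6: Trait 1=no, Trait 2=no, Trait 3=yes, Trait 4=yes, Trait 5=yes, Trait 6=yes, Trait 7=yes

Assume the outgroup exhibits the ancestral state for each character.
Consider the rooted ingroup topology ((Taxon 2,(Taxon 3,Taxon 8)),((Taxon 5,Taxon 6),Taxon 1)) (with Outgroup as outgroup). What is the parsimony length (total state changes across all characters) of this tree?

Map each character onto ((Taxon 2,(Taxon 3,Taxon 8)),((Taxon 5,Taxon 6),Taxon 1)) (rooted by Outgroup) and count the minimum state changes it requires (Fitch parsimony):
Trait 1: 1; Trait 2: 2; Trait 3: 2; Trait 4: 1; Trait 5: 2; Trait 6: 2; Trait 7: 2.
Total tree length = 12.

12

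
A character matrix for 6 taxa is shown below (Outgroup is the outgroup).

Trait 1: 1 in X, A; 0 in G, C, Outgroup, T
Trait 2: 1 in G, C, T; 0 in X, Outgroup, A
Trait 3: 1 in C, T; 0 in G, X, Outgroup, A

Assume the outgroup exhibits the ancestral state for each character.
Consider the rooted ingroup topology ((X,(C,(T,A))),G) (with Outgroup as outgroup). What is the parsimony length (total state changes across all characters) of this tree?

7

Map each character onto ((X,(C,(T,A))),G) (rooted by Outgroup) and count the minimum state changes it requires (Fitch parsimony):
Trait 1: 2; Trait 2: 3; Trait 3: 2.
Total tree length = 7.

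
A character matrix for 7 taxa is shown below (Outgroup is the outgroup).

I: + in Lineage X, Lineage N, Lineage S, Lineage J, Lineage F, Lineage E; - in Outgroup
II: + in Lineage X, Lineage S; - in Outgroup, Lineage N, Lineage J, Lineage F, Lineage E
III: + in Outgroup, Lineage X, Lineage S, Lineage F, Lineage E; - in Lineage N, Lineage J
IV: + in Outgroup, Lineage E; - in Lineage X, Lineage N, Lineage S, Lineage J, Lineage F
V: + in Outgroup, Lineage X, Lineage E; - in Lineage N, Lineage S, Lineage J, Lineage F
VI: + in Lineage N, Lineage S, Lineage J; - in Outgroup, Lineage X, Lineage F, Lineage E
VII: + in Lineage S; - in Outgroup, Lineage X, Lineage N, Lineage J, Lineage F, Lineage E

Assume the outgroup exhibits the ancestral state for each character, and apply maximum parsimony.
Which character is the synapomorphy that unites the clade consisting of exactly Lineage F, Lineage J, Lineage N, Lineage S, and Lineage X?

Character polarity is set by the outgroup: the derived state is whichever differs from the outgroup's state, so for III, IV, V the derived state is '-', and for the remaining characters it is '+'.
I (derived state '+') is shared by all ingroup taxa — unites the whole ingroup.
II (state '+') occurs in Lineage S and Lineage X but conflicts with the nesting implied by the other characters — most parsimoniously interpreted as homoplasy.
III: derived state '-' in Lineage J and Lineage N only — synapomorphy for {Lineage J, Lineage N}.
IV (derived state '-') is shared by Lineage F, Lineage J, Lineage N, Lineage S, and Lineage X — a synapomorphy uniting that clade.
V (derived state '-') is shared by Lineage F, Lineage J, Lineage N, and Lineage S — a synapomorphy uniting that clade.
VI: derived state '+' in Lineage J, Lineage N, and Lineage S only — synapomorphy for {Lineage J, Lineage N, Lineage S}.
VII: derived state '+' in Lineage S only — an autapomorphy, so it tells us nothing about relationships among taxa.
Most parsimonious ingroup topology: ((Lineage X,(((Lineage N,Lineage J),Lineage S),Lineage F)),Lineage E).
The clade {Lineage F, Lineage J, Lineage N, Lineage S, Lineage X} is supported by IV: its derived state '-' occurs in exactly those taxa and in no other taxon (including the outgroup).

IV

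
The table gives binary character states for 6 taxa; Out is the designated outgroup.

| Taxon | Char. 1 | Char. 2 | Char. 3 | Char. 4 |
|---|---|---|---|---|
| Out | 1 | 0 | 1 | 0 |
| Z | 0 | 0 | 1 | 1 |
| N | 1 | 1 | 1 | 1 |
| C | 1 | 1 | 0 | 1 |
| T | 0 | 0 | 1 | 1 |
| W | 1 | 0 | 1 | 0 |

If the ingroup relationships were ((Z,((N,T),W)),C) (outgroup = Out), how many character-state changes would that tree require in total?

Map each character onto ((Z,((N,T),W)),C) (rooted by Out) and count the minimum state changes it requires (Fitch parsimony):
Char. 1: 2; Char. 2: 2; Char. 3: 1; Char. 4: 2.
Total tree length = 7.

7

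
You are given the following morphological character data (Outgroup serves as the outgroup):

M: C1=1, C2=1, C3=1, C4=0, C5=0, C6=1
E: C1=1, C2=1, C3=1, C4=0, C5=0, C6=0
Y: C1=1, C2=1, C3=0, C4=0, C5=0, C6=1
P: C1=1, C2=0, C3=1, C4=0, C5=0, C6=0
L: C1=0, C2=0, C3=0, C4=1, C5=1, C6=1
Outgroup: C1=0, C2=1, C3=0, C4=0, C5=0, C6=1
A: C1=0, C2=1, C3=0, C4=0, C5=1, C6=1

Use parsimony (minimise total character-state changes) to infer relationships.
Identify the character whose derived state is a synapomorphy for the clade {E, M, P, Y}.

C1

Character polarity is set by the outgroup: the derived state is whichever differs from the outgroup's state, so for C2, C6 the derived state is '0', and for the remaining characters it is '1'.
C1 (derived state '1') is shared by E, M, P, and Y — a synapomorphy uniting that clade.
C2 groups L and P, which is incompatible with the clades supported by the remaining characters; treating it as convergent (homoplasy) costs fewer steps than any alternative tree.
C3 (derived state '1') is shared by E, M, and P — a synapomorphy uniting that clade.
C4 (derived state '1') is unique to L (autapomorphy; uninformative for grouping).
C5 (derived state '1') is shared by A and L — a synapomorphy uniting that clade.
C6: derived state '0' in E and P only — synapomorphy for {E, P}.
Most parsimonious ingroup topology: ((((P,E),M),Y),(L,A)).
The clade {E, M, P, Y} is supported by C1: its derived state '1' occurs in exactly those taxa and in no other taxon (including the outgroup).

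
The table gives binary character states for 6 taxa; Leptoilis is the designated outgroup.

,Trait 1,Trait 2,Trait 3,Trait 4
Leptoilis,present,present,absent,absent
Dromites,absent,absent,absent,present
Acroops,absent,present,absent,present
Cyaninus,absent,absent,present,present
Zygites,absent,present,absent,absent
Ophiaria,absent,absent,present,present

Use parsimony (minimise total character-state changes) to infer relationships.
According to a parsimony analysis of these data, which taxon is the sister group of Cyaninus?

Ophiaria

Character polarity is set by the outgroup: the derived state is whichever differs from the outgroup's state, so for Trait 1, Trait 2 the derived state is 'absent', and for the remaining characters it is 'present'.
All ingroup taxa share the derived state 'absent' for Trait 1; it defines the ingroup but does not resolve relationships within it.
Trait 2: derived state 'absent' in Cyaninus, Dromites, and Ophiaria only — synapomorphy for {Cyaninus, Dromites, Ophiaria}.
Only Cyaninus and Ophiaria show the derived state 'present' for Trait 3, supporting them as a clade.
Trait 4 (derived state 'present') is shared by Acroops, Cyaninus, Dromites, and Ophiaria — a synapomorphy uniting that clade.
Most parsimonious ingroup topology: (((Dromites,(Cyaninus,Ophiaria)),Acroops),Zygites).
Cyaninus and Ophiaria form a cherry on this tree, so they are sister taxa.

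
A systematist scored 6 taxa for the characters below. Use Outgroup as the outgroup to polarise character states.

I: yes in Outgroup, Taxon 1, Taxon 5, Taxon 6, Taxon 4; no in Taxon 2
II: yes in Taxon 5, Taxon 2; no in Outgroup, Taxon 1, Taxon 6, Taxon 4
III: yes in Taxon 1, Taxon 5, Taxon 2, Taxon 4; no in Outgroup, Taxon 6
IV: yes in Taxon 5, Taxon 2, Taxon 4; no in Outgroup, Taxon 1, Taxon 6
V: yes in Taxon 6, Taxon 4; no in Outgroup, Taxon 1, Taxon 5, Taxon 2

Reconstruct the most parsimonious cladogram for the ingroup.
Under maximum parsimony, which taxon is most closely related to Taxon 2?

Character polarity is set by the outgroup: the derived state is whichever differs from the outgroup's state, so for I the derived state is 'no', and for the remaining characters it is 'yes'.
I: derived state 'no' in Taxon 2 only — an autapomorphy, so it tells us nothing about relationships among taxa.
Only Taxon 2 and Taxon 5 show the derived state 'yes' for II, supporting them as a clade.
Only Taxon 1, Taxon 2, Taxon 4, and Taxon 5 show the derived state 'yes' for III, supporting them as a clade.
Only Taxon 2, Taxon 4, and Taxon 5 show the derived state 'yes' for IV, supporting them as a clade.
V groups Taxon 4 and Taxon 6, which is incompatible with the clades supported by the remaining characters; treating it as convergent (homoplasy) costs fewer steps than any alternative tree.
Most parsimonious ingroup topology: ((Taxon 1,((Taxon 5,Taxon 2),Taxon 4)),Taxon 6).
Taxon 2 and Taxon 5 form a cherry on this tree, so they are sister taxa.

Taxon 5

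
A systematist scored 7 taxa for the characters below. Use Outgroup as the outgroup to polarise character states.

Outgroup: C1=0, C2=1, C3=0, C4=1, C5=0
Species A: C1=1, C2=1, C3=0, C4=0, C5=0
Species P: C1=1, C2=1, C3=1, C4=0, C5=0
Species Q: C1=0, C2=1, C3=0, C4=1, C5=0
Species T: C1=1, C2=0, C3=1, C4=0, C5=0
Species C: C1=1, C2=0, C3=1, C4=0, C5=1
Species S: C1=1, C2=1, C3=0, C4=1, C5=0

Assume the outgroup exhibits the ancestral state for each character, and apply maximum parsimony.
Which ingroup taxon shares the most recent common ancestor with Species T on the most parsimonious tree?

Species C

Character polarity is set by the outgroup: the derived state is whichever differs from the outgroup's state, so for C2, C4 the derived state is '0', and for the remaining characters it is '1'.
Only Species A, Species C, Species P, Species S, and Species T show the derived state '1' for C1, supporting them as a clade.
C2 (derived state '0') is shared by Species C and Species T — a synapomorphy uniting that clade.
C3: derived state '1' in Species C, Species P, and Species T only — synapomorphy for {Species C, Species P, Species T}.
C4: derived state '0' in Species A, Species C, Species P, and Species T only — synapomorphy for {Species A, Species C, Species P, Species T}.
C5: derived state '1' in Species C only — an autapomorphy, so it tells us nothing about relationships among taxa.
Most parsimonious ingroup topology: (((Species A,(Species P,(Species T,Species C))),Species S),Species Q).
Species T and Species C form a cherry on this tree, so they are sister taxa.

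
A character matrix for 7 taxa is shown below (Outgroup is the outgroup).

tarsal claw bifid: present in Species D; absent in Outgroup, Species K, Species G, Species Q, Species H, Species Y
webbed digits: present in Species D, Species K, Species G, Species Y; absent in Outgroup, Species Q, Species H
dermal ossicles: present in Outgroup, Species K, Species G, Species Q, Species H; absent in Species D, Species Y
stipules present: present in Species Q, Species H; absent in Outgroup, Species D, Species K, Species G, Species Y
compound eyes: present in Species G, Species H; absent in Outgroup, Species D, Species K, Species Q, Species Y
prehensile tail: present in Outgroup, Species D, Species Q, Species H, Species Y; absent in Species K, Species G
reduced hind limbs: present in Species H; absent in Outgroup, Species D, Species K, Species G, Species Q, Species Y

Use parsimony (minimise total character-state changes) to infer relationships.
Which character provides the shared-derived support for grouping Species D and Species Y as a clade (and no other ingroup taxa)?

dermal ossicles

Character polarity is set by the outgroup: the derived state is whichever differs from the outgroup's state, so for dermal ossicles, prehensile tail the derived state is 'absent', and for the remaining characters it is 'present'.
tarsal claw bifid (derived state 'present') is unique to Species D (autapomorphy; uninformative for grouping).
Only Species D, Species G, Species K, and Species Y show the derived state 'present' for webbed digits, supporting them as a clade.
dermal ossicles (derived state 'absent') is shared by Species D and Species Y — a synapomorphy uniting that clade.
stipules present (derived state 'present') is shared by Species H and Species Q — a synapomorphy uniting that clade.
compound eyes (state 'present') occurs in Species G and Species H but conflicts with the nesting implied by the other characters — most parsimoniously interpreted as homoplasy.
prehensile tail: derived state 'absent' in Species G and Species K only — synapomorphy for {Species G, Species K}.
reduced hind limbs: derived state 'present' in Species H only — an autapomorphy, so it tells us nothing about relationships among taxa.
Most parsimonious ingroup topology: (((Species D,Species Y),(Species K,Species G)),(Species Q,Species H)).
The clade {Species D, Species Y} is supported by dermal ossicles: its derived state 'absent' occurs in exactly those taxa and in no other taxon (including the outgroup).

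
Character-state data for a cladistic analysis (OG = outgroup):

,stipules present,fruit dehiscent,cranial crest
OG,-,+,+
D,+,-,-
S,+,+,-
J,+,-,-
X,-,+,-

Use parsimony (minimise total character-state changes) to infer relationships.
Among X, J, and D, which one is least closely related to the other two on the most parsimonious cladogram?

Character polarity is set by the outgroup: the derived state is whichever differs from the outgroup's state, so for fruit dehiscent, cranial crest the derived state is '-', and for the remaining characters it is '+'.
Only D, J, and S show the derived state '+' for stipules present, supporting them as a clade.
fruit dehiscent: derived state '-' in D and J only — synapomorphy for {D, J}.
cranial crest (derived state '-') is shared by all ingroup taxa — unites the whole ingroup.
Most parsimonious ingroup topology: (((D,J),S),X).
D and J share a more recent common ancestor with each other than either does with X, so X is the least closely related of the three.

X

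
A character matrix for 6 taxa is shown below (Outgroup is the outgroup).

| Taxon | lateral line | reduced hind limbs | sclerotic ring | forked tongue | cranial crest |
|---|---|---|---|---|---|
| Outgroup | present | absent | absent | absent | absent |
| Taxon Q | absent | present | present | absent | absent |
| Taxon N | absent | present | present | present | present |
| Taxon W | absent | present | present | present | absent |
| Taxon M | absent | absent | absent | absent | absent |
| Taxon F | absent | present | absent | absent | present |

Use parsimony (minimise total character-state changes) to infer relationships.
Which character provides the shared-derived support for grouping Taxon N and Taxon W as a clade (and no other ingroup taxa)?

Character polarity is set by the outgroup: the derived state is whichever differs from the outgroup's state, so for lateral line the derived state is 'absent', and for the remaining characters it is 'present'.
All ingroup taxa share the derived state 'absent' for lateral line; it defines the ingroup but does not resolve relationships within it.
reduced hind limbs: derived state 'present' in Taxon F, Taxon N, Taxon Q, and Taxon W only — synapomorphy for {Taxon F, Taxon N, Taxon Q, Taxon W}.
Only Taxon N, Taxon Q, and Taxon W show the derived state 'present' for sclerotic ring, supporting them as a clade.
Only Taxon N and Taxon W show the derived state 'present' for forked tongue, supporting them as a clade.
cranial crest (state 'present') occurs in Taxon F and Taxon N but conflicts with the nesting implied by the other characters — most parsimoniously interpreted as homoplasy.
Most parsimonious ingroup topology: (((Taxon Q,(Taxon N,Taxon W)),Taxon F),Taxon M).
The clade {Taxon N, Taxon W} is supported by forked tongue: its derived state 'present' occurs in exactly those taxa and in no other taxon (including the outgroup).

forked tongue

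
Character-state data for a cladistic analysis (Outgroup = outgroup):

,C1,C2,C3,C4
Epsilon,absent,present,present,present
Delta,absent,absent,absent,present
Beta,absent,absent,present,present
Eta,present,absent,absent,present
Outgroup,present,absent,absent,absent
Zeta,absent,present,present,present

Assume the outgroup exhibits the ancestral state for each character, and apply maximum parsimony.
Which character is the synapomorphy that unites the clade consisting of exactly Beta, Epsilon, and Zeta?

C3

Character polarity is set by the outgroup: the derived state is whichever differs from the outgroup's state, so for C1 the derived state is 'absent', and for the remaining characters it is 'present'.
C1 (derived state 'absent') is shared by Beta, Delta, Epsilon, and Zeta — a synapomorphy uniting that clade.
C2 (derived state 'present') is shared by Epsilon and Zeta — a synapomorphy uniting that clade.
C3 (derived state 'present') is shared by Beta, Epsilon, and Zeta — a synapomorphy uniting that clade.
C4 (derived state 'present') is shared by all ingroup taxa — unites the whole ingroup.
Most parsimonious ingroup topology: (Eta,((Beta,(Epsilon,Zeta)),Delta)).
The clade {Beta, Epsilon, Zeta} is supported by C3: its derived state 'present' occurs in exactly those taxa and in no other taxon (including the outgroup).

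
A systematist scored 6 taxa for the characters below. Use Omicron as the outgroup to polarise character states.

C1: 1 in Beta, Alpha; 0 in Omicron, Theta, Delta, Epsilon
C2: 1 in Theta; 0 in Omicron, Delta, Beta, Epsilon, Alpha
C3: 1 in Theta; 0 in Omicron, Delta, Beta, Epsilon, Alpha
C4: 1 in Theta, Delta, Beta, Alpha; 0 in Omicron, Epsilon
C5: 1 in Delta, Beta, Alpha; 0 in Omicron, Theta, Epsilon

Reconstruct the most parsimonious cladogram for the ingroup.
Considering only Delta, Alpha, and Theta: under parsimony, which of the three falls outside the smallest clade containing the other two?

Theta

The outgroup has state '0' for every character, so '1' is the derived state throughout.
C1 (derived state '1') is shared by Alpha and Beta — a synapomorphy uniting that clade.
C2: derived state '1' in Theta only — an autapomorphy, so it tells us nothing about relationships among taxa.
C3: derived state '1' in Theta only — an autapomorphy, so it tells us nothing about relationships among taxa.
C4: derived state '1' in Alpha, Beta, Delta, and Theta only — synapomorphy for {Alpha, Beta, Delta, Theta}.
Only Alpha, Beta, and Delta show the derived state '1' for C5, supporting them as a clade.
Most parsimonious ingroup topology: ((Theta,(Delta,(Beta,Alpha))),Epsilon).
Delta and Alpha share a more recent common ancestor with each other than either does with Theta, so Theta is the least closely related of the three.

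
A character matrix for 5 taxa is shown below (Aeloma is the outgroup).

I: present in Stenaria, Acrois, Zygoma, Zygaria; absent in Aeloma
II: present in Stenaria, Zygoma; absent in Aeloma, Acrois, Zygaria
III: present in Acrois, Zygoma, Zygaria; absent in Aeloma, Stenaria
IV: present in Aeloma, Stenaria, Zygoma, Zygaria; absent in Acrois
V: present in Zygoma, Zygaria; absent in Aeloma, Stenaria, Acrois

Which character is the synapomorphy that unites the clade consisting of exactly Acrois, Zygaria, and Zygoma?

III

Character polarity is set by the outgroup: the derived state is whichever differs from the outgroup's state, so for IV the derived state is 'absent', and for the remaining characters it is 'present'.
I (derived state 'present') is shared by all ingroup taxa — unites the whole ingroup.
II (state 'present') occurs in Stenaria and Zygoma but conflicts with the nesting implied by the other characters — most parsimoniously interpreted as homoplasy.
III (derived state 'present') is shared by Acrois, Zygaria, and Zygoma — a synapomorphy uniting that clade.
IV (derived state 'absent') is unique to Acrois (autapomorphy; uninformative for grouping).
V: derived state 'present' in Zygaria and Zygoma only — synapomorphy for {Zygaria, Zygoma}.
Most parsimonious ingroup topology: (Stenaria,(Acrois,(Zygoma,Zygaria))).
The clade {Acrois, Zygaria, Zygoma} is supported by III: its derived state 'present' occurs in exactly those taxa and in no other taxon (including the outgroup).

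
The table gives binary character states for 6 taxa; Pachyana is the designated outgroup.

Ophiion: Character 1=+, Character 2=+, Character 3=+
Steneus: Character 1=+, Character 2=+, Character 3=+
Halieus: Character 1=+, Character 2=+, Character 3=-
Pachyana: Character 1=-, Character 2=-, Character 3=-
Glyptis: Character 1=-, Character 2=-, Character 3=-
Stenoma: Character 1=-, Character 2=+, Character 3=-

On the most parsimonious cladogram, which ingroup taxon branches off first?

Glyptis

The outgroup has state '-' for every character, so '+' is the derived state throughout.
Only Halieus, Ophiion, and Steneus show the derived state '+' for Character 1, supporting them as a clade.
Character 2: derived state '+' in Halieus, Ophiion, Steneus, and Stenoma only — synapomorphy for {Halieus, Ophiion, Steneus, Stenoma}.
Character 3: derived state '+' in Ophiion and Steneus only — synapomorphy for {Ophiion, Steneus}.
Most parsimonious ingroup topology: (Glyptis,(((Steneus,Ophiion),Halieus),Stenoma)).
Glyptis is sister to the clade containing all other ingroup taxa, so it is the earliest-diverging (most basal) ingroup lineage.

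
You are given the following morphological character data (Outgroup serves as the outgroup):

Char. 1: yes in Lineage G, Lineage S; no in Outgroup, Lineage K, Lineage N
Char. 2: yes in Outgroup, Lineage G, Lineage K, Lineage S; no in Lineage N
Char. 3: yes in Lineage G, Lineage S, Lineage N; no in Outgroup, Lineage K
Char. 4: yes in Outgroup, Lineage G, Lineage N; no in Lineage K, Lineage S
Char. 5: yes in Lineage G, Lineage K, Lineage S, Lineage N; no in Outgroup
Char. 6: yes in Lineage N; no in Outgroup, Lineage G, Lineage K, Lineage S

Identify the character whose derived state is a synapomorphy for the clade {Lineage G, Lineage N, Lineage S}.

Char. 3

Character polarity is set by the outgroup: the derived state is whichever differs from the outgroup's state, so for Char. 2, Char. 4 the derived state is 'no', and for the remaining characters it is 'yes'.
Only Lineage G and Lineage S show the derived state 'yes' for Char. 1, supporting them as a clade.
Char. 2 (derived state 'no') is unique to Lineage N (autapomorphy; uninformative for grouping).
Only Lineage G, Lineage N, and Lineage S show the derived state 'yes' for Char. 3, supporting them as a clade.
Char. 4 groups Lineage K and Lineage S, which is incompatible with the clades supported by the remaining characters; treating it as convergent (homoplasy) costs fewer steps than any alternative tree.
All ingroup taxa share the derived state 'yes' for Char. 5; it defines the ingroup but does not resolve relationships within it.
Char. 6: derived state 'yes' in Lineage N only — an autapomorphy, so it tells us nothing about relationships among taxa.
Most parsimonious ingroup topology: (((Lineage G,Lineage S),Lineage N),Lineage K).
The clade {Lineage G, Lineage N, Lineage S} is supported by Char. 3: its derived state 'yes' occurs in exactly those taxa and in no other taxon (including the outgroup).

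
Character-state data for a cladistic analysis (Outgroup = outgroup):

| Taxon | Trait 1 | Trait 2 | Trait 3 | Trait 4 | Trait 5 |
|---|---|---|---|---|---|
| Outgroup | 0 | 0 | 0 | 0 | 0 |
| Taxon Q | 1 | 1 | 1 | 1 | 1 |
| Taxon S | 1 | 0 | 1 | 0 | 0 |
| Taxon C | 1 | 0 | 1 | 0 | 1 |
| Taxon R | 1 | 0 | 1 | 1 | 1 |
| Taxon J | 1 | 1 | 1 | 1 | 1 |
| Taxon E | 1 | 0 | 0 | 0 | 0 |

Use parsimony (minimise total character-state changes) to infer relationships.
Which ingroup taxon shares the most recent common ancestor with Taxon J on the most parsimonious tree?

Taxon Q

The outgroup has state '0' for every character, so '1' is the derived state throughout.
All ingroup taxa share the derived state '1' for Trait 1; it defines the ingroup but does not resolve relationships within it.
Only Taxon J and Taxon Q show the derived state '1' for Trait 2, supporting them as a clade.
Trait 3 (derived state '1') is shared by Taxon C, Taxon J, Taxon Q, Taxon R, and Taxon S — a synapomorphy uniting that clade.
Trait 4 (derived state '1') is shared by Taxon J, Taxon Q, and Taxon R — a synapomorphy uniting that clade.
Trait 5 (derived state '1') is shared by Taxon C, Taxon J, Taxon Q, and Taxon R — a synapomorphy uniting that clade.
Most parsimonious ingroup topology: (((((Taxon Q,Taxon J),Taxon R),Taxon C),Taxon S),Taxon E).
Taxon J and Taxon Q form a cherry on this tree, so they are sister taxa.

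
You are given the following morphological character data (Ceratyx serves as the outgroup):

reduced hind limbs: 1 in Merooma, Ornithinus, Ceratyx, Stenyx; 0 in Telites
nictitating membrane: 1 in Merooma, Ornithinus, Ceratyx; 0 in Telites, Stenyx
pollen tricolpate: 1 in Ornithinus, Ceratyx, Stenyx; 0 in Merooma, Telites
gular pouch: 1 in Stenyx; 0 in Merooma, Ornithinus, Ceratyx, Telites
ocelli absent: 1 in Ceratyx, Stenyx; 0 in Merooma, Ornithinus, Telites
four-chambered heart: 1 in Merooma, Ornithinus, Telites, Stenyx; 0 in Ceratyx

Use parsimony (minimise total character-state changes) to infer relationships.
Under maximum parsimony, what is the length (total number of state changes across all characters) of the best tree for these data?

Character polarity is set by the outgroup: the derived state is whichever differs from the outgroup's state, so for reduced hind limbs, nictitating membrane, pollen tricolpate, ocelli absent the derived state is '0', and for the remaining characters it is '1'.
reduced hind limbs: derived state '0' in Telites only — an autapomorphy, so it tells us nothing about relationships among taxa.
nictitating membrane groups Stenyx and Telites, which is incompatible with the clades supported by the remaining characters; treating it as convergent (homoplasy) costs fewer steps than any alternative tree.
pollen tricolpate: derived state '0' in Merooma and Telites only — synapomorphy for {Merooma, Telites}.
gular pouch (derived state '1') is unique to Stenyx (autapomorphy; uninformative for grouping).
Only Merooma, Ornithinus, and Telites show the derived state '0' for ocelli absent, supporting them as a clade.
four-chambered heart (derived state '1') is shared by all ingroup taxa — unites the whole ingroup.
Most parsimonious ingroup topology: (((Merooma,Telites),Ornithinus),Stenyx).
Changes per character on this tree: reduced hind limbs: 1; nictitating membrane: 2; pollen tricolpate: 1; gular pouch: 1; ocelli absent: 1; four-chambered heart: 1.
Total = 7.

7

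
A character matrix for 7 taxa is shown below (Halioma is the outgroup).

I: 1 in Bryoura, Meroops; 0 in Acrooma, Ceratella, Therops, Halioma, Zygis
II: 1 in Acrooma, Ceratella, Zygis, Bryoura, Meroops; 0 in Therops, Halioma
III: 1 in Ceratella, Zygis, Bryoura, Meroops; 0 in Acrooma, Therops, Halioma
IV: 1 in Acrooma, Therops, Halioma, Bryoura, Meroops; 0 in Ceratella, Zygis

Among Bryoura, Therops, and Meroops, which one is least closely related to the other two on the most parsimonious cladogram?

Character polarity is set by the outgroup: the derived state is whichever differs from the outgroup's state, so for IV the derived state is '0', and for the remaining characters it is '1'.
Only Bryoura and Meroops show the derived state '1' for I, supporting them as a clade.
Only Acrooma, Bryoura, Ceratella, Meroops, and Zygis show the derived state '1' for II, supporting them as a clade.
III (derived state '1') is shared by Bryoura, Ceratella, Meroops, and Zygis — a synapomorphy uniting that clade.
IV (derived state '0') is shared by Ceratella and Zygis — a synapomorphy uniting that clade.
Most parsimonious ingroup topology: ((((Zygis,Ceratella),(Meroops,Bryoura)),Acrooma),Therops).
Bryoura and Meroops share a more recent common ancestor with each other than either does with Therops, so Therops is the least closely related of the three.

Therops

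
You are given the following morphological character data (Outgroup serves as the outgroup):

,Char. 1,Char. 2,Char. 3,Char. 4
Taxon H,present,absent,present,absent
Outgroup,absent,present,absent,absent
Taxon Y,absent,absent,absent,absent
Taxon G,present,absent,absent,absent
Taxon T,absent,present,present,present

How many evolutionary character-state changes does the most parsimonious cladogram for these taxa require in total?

5

Character polarity is set by the outgroup: the derived state is whichever differs from the outgroup's state, so for Char. 2 the derived state is 'absent', and for the remaining characters it is 'present'.
Char. 1: derived state 'present' in Taxon G and Taxon H only — synapomorphy for {Taxon G, Taxon H}.
Only Taxon G, Taxon H, and Taxon Y show the derived state 'absent' for Char. 2, supporting them as a clade.
Char. 3 groups Taxon H and Taxon T, which is incompatible with the clades supported by the remaining characters; treating it as convergent (homoplasy) costs fewer steps than any alternative tree.
Char. 4 (derived state 'present') is unique to Taxon T (autapomorphy; uninformative for grouping).
Most parsimonious ingroup topology: (Taxon T,(Taxon Y,(Taxon G,Taxon H))).
Changes per character on this tree: Char. 1: 1; Char. 2: 1; Char. 3: 2; Char. 4: 1.
Total = 5.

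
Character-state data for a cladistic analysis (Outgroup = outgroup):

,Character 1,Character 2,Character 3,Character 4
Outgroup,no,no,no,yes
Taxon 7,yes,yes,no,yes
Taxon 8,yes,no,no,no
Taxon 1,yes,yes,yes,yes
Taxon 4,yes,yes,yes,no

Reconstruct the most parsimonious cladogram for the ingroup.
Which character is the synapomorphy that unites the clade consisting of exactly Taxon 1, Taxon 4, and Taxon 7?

Character polarity is set by the outgroup: the derived state is whichever differs from the outgroup's state, so for Character 4 the derived state is 'no', and for the remaining characters it is 'yes'.
Character 1 (derived state 'yes') is shared by all ingroup taxa — unites the whole ingroup.
Only Taxon 1, Taxon 4, and Taxon 7 show the derived state 'yes' for Character 2, supporting them as a clade.
Only Taxon 1 and Taxon 4 show the derived state 'yes' for Character 3, supporting them as a clade.
Character 4 (state 'no') occurs in Taxon 4 and Taxon 8 but conflicts with the nesting implied by the other characters — most parsimoniously interpreted as homoplasy.
Most parsimonious ingroup topology: ((Taxon 7,(Taxon 1,Taxon 4)),Taxon 8).
The clade {Taxon 1, Taxon 4, Taxon 7} is supported by Character 2: its derived state 'yes' occurs in exactly those taxa and in no other taxon (including the outgroup).

Character 2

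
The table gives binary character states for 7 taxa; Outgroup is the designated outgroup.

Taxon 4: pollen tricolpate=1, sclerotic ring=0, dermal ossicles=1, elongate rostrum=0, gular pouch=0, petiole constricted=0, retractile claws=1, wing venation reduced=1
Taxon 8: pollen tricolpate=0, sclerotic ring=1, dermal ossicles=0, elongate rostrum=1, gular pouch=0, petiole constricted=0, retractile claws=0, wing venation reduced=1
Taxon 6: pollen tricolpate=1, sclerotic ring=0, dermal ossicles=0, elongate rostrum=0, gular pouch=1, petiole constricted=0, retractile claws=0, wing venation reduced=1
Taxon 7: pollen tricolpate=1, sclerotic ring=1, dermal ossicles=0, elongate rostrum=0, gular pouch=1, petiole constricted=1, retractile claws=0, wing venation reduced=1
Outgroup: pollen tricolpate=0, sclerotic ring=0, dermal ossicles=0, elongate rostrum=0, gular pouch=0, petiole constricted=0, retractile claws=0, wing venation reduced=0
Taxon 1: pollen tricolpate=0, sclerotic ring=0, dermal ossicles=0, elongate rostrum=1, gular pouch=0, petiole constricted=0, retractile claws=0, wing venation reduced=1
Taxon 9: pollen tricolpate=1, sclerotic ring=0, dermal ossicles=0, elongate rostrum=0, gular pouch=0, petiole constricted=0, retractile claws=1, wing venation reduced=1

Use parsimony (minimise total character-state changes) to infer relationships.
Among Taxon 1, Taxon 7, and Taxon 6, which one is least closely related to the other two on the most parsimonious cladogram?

The outgroup has state '0' for every character, so '1' is the derived state throughout.
pollen tricolpate (derived state '1') is shared by Taxon 4, Taxon 6, Taxon 7, and Taxon 9 — a synapomorphy uniting that clade.
sclerotic ring groups Taxon 7 and Taxon 8, which is incompatible with the clades supported by the remaining characters; treating it as convergent (homoplasy) costs fewer steps than any alternative tree.
dermal ossicles: derived state '1' in Taxon 4 only — an autapomorphy, so it tells us nothing about relationships among taxa.
elongate rostrum: derived state '1' in Taxon 1 and Taxon 8 only — synapomorphy for {Taxon 1, Taxon 8}.
Only Taxon 6 and Taxon 7 show the derived state '1' for gular pouch, supporting them as a clade.
petiole constricted: derived state '1' in Taxon 7 only — an autapomorphy, so it tells us nothing about relationships among taxa.
Only Taxon 4 and Taxon 9 show the derived state '1' for retractile claws, supporting them as a clade.
All ingroup taxa share the derived state '1' for wing venation reduced; it defines the ingroup but does not resolve relationships within it.
Most parsimonious ingroup topology: (((Taxon 9,Taxon 4),(Taxon 7,Taxon 6)),(Taxon 1,Taxon 8)).
Taxon 7 and Taxon 6 share a more recent common ancestor with each other than either does with Taxon 1, so Taxon 1 is the least closely related of the three.

Taxon 1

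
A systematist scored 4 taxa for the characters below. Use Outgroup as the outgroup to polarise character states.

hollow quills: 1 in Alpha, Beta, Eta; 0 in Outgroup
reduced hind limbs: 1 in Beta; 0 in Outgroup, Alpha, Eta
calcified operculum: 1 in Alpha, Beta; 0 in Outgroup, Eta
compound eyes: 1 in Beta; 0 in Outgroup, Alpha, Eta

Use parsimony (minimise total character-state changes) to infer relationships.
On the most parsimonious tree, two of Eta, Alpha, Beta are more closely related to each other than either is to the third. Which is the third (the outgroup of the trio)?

The outgroup has state '0' for every character, so '1' is the derived state throughout.
hollow quills (derived state '1') is shared by all ingroup taxa — unites the whole ingroup.
reduced hind limbs: derived state '1' in Beta only — an autapomorphy, so it tells us nothing about relationships among taxa.
Only Alpha and Beta show the derived state '1' for calcified operculum, supporting them as a clade.
compound eyes (derived state '1') is unique to Beta (autapomorphy; uninformative for grouping).
Most parsimonious ingroup topology: ((Alpha,Beta),Eta).
Beta and Alpha share a more recent common ancestor with each other than either does with Eta, so Eta is the least closely related of the three.

Eta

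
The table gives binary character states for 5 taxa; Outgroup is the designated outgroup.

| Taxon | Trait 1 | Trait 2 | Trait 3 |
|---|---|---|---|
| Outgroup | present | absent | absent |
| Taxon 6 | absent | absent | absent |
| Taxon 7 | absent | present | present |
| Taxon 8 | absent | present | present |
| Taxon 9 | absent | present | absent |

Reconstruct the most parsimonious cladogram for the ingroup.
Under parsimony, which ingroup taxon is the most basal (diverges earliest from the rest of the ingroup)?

Taxon 6

Character polarity is set by the outgroup: the derived state is whichever differs from the outgroup's state, so for Trait 1 the derived state is 'absent', and for the remaining characters it is 'present'.
Trait 1 (derived state 'absent') is shared by all ingroup taxa — unites the whole ingroup.
Trait 2 (derived state 'present') is shared by Taxon 7, Taxon 8, and Taxon 9 — a synapomorphy uniting that clade.
Trait 3 (derived state 'present') is shared by Taxon 7 and Taxon 8 — a synapomorphy uniting that clade.
Most parsimonious ingroup topology: (Taxon 6,((Taxon 7,Taxon 8),Taxon 9)).
Taxon 6 is sister to the clade containing all other ingroup taxa, so it is the earliest-diverging (most basal) ingroup lineage.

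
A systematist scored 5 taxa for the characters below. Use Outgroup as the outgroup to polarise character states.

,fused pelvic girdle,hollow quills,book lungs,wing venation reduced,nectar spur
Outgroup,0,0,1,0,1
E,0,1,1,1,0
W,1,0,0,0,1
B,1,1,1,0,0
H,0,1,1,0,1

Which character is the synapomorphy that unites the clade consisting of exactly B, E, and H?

Character polarity is set by the outgroup: the derived state is whichever differs from the outgroup's state, so for book lungs, nectar spur the derived state is '0', and for the remaining characters it is '1'.
fused pelvic girdle groups B and W, which is incompatible with the clades supported by the remaining characters; treating it as convergent (homoplasy) costs fewer steps than any alternative tree.
Only B, E, and H show the derived state '1' for hollow quills, supporting them as a clade.
book lungs (derived state '0') is unique to W (autapomorphy; uninformative for grouping).
wing venation reduced: derived state '1' in E only — an autapomorphy, so it tells us nothing about relationships among taxa.
Only B and E show the derived state '0' for nectar spur, supporting them as a clade.
Most parsimonious ingroup topology: (((E,B),H),W).
The clade {B, E, H} is supported by hollow quills: its derived state '1' occurs in exactly those taxa and in no other taxon (including the outgroup).

hollow quills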